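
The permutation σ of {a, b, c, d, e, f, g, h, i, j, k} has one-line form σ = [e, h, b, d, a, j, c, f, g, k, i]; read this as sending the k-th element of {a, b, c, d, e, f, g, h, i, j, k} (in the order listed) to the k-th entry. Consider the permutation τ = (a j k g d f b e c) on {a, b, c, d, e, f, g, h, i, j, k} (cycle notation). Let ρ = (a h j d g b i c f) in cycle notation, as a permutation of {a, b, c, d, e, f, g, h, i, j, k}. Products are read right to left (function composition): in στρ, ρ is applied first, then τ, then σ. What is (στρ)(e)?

b

Chase e: ρ(e) = e; τ(e) = c; σ(c) = b. Hence (στρ)(e) = b.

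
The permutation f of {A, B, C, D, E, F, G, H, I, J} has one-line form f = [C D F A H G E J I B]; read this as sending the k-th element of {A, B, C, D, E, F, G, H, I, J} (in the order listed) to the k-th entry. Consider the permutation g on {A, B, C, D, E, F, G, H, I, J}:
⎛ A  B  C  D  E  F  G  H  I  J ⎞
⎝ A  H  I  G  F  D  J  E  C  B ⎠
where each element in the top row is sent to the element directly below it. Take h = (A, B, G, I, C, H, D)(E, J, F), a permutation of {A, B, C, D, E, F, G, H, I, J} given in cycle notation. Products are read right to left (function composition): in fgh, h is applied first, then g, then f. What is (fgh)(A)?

J

Apply the permutations in order: h(A) = B, then g(B) = H, then f(H) = J. So (fgh)(A) = J.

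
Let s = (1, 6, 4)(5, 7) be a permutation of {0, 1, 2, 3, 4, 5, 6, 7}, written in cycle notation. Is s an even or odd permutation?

The cycle lengths are 3, 2, 1, 1, 1.
A cycle of length ℓ contributes ℓ−1 transpositions, so s is a product of 2 + 1 = 3 transpositions — odd.

odd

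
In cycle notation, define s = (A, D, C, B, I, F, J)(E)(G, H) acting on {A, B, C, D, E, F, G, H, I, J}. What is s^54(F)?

B

F lies in the 7-cycle (A, D, C, B, I, F, J).
On a 7-cycle, s^7 is the identity, so s^54 = s^5 there (54 ≡ 5 mod 7).
Advancing 5 steps from F: F → J → A → D → C → B.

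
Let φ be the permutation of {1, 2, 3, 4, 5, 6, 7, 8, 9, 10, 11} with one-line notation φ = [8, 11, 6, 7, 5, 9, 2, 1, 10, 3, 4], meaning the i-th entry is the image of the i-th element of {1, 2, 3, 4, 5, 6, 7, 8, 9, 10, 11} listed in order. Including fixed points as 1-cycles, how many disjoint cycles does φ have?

The cycle decomposition is (1 8)(2 11 4 7)(3 6 9 10)(5), which has 4 cycles (counting 1-cycles).

4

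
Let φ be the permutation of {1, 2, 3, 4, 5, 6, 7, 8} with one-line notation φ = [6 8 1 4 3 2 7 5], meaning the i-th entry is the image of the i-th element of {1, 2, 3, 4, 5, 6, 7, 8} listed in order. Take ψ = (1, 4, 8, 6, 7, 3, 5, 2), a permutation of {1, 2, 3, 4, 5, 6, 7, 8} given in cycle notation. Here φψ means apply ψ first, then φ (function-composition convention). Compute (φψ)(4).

First apply ψ: ψ(4) = 8, then φ(8) = 5. Thus (φψ)(4) = 5.

5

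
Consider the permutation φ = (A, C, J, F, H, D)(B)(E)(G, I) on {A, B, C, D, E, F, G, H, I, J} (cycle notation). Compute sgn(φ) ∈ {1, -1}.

1

The cycle lengths are 6, 2, 1, 1.
A cycle is odd iff its length is even; φ has 2 even-length cycles, so sgn(φ) = (−1)^2 and φ is even.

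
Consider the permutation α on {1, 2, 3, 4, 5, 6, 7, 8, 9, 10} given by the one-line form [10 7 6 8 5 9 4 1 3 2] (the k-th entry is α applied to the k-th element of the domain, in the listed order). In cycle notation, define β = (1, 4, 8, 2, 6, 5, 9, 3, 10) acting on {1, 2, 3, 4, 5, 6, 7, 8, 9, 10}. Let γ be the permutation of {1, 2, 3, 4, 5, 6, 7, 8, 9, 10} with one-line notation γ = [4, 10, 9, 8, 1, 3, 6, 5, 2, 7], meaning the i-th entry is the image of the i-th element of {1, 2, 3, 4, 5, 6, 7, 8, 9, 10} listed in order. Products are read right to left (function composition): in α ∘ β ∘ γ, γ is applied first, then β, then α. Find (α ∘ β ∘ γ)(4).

7

(α ∘ β ∘ γ)(4) = α(β(γ(4))). γ(4) = 8, then β(8) = 2, then α(2) = 7, so the result is 7.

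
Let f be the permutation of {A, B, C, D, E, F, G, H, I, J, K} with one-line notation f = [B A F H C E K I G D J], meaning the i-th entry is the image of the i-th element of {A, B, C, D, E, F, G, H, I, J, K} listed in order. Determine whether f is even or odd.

In disjoint-cycle form the cycle lengths are 6, 3, 2.
A cycle is odd iff its length is even; f has 2 even-length cycles, so sgn(f) = (−1)^2 and f is even.

even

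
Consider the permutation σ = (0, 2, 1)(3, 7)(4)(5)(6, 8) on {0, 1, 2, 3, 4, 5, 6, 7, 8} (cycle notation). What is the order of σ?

The cycle type of σ is (3, 2, 2, 1, 1).
Since disjoint cycles commute, ord(σ) = lcm(3, 2, 2) = 6.

6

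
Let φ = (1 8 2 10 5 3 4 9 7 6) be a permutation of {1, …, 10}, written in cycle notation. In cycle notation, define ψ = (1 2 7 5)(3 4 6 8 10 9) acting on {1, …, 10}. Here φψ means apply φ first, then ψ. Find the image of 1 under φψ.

10

φ(1) = 8, then ψ(8) = 10; composing gives (φψ)(1) = 10.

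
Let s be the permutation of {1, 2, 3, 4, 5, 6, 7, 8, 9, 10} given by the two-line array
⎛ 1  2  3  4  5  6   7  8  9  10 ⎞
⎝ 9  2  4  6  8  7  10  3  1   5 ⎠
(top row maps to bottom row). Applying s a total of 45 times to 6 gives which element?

Tracing 6 → 7 → … returns to 6 after 7 steps, so 6 lies in a 7-cycle (3 4 6 7 10 5 8).
Since the cycle has length 7, s^45 acts on it the same as s^3 (45 mod 7 = 3).
Advancing 3 steps from 6: 6 → 7 → 10 → 5.

5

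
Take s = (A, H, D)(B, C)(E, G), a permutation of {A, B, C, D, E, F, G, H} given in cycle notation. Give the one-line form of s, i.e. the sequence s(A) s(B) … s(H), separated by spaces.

H C B A G F E D

Reading each image from the cycles: A↦H, B↦C, C↦B, D↦A, E↦G, F↦F, G↦E, H↦D.
Listing these in domain order gives H C B A G F E D.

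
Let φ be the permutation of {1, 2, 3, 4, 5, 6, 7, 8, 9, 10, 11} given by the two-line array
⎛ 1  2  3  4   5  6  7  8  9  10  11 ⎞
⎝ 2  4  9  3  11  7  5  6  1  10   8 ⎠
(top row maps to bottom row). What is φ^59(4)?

Tracing 4 → 3 → … returns to 4 after 5 steps, so 4 lies in a 5-cycle (1, 2, 4, 3, 9).
On a 5-cycle, φ^5 is the identity, so φ^59 = φ^4 there (59 ≡ 4 mod 5).
Stepping 4 places around the cycle: 4 → 3 → 9 → 1 → 2.

2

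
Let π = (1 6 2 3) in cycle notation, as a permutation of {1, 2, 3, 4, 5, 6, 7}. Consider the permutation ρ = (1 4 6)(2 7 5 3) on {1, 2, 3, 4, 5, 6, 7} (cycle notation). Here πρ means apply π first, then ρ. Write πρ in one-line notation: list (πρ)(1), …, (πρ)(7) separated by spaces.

(πρ)(x) = ρ(π(x)). Computing each image: ρ(π(1)) = ρ(6) = 1, ρ(π(2)) = ρ(3) = 2, ρ(π(3)) = ρ(1) = 4, ρ(π(4)) = ρ(4) = 6, ρ(π(5)) = ρ(5) = 3, ρ(π(6)) = ρ(2) = 7, ρ(π(7)) = ρ(7) = 5.
Hence πρ = [1 2 4 6 3 7 5].

1 2 4 6 3 7 5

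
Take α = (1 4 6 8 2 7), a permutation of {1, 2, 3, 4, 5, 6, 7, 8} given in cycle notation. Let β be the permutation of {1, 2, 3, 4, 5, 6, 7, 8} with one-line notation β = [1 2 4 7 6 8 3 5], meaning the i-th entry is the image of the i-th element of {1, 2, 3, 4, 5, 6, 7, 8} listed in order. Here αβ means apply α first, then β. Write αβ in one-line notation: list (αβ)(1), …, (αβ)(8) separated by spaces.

7 3 4 8 6 5 1 2

(αβ)(x) = β(α(x)). Computing each image: β(α(1)) = β(4) = 7, β(α(2)) = β(7) = 3, β(α(3)) = β(3) = 4, β(α(4)) = β(6) = 8, β(α(5)) = β(5) = 6, β(α(6)) = β(8) = 5, β(α(7)) = β(1) = 1, β(α(8)) = β(2) = 2.
Hence αβ = [7 3 4 8 6 5 1 2].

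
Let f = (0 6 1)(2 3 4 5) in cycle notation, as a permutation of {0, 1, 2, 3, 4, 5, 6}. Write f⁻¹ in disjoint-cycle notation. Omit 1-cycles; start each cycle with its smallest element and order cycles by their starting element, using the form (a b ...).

(0 1 6)(2 5 4 3)

The inverse reverses each cycle.
Reversing each cycle of f and rotating so the smallest element leads gives (0 1 6)(2 5 4 3).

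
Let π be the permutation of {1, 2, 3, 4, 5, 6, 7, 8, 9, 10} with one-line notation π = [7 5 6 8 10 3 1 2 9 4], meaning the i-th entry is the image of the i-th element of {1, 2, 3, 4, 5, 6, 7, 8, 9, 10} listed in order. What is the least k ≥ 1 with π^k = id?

The disjoint-cycle form of π has cycle lengths 5, 2, 2, 1.
The order of π is the least common multiple of its cycle lengths: lcm(5, 2, 2) = 10.

10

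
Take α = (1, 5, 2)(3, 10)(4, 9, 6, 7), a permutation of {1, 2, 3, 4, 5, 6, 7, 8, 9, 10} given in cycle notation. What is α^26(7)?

7 lies in the 4-cycle (4, 9, 6, 7).
On a 4-cycle, α^4 is the identity, so α^26 = α^2 there (26 ≡ 2 mod 4).
Advancing 2 steps from 7: 7 → 4 → 9.

9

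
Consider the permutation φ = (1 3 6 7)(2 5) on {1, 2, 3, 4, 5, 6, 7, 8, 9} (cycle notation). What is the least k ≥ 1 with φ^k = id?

4

The cycle type of φ is (4, 2, 1, 1, 1).
Since disjoint cycles commute, ord(φ) = lcm(4, 2) = 4.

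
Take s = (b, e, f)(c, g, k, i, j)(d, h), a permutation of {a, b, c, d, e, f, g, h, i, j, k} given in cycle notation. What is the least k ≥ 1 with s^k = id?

30

The disjoint cycles have lengths 5, 3, 2, 1.
The order is lcm(5, 3, 2) = 30.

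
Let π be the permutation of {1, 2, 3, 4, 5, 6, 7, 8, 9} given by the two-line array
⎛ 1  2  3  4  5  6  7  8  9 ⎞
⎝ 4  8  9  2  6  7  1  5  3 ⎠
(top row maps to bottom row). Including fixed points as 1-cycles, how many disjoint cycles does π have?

The cycle decomposition is (1, 4, 2, 8, 5, 6, 7)(3, 9), which has 2 cycles (counting 1-cycles).

2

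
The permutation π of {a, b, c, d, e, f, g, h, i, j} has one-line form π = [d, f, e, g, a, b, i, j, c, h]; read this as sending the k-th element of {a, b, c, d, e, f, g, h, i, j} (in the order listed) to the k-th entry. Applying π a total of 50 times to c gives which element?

a

Tracing c → e → … returns to c after 6 steps, so c lies in a 6-cycle (a, d, g, i, c, e).
On a 6-cycle, π^6 is the identity, so π^50 = π^2 there (50 ≡ 2 mod 6).
Advancing 2 steps from c: c → e → a.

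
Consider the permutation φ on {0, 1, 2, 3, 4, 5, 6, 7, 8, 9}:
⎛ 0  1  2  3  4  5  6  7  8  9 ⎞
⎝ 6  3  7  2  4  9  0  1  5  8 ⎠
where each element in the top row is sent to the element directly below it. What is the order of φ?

12

Decomposing into disjoint cycles gives cycle lengths 4, 3, 2, 1.
The order is lcm(4, 3, 2) = 12.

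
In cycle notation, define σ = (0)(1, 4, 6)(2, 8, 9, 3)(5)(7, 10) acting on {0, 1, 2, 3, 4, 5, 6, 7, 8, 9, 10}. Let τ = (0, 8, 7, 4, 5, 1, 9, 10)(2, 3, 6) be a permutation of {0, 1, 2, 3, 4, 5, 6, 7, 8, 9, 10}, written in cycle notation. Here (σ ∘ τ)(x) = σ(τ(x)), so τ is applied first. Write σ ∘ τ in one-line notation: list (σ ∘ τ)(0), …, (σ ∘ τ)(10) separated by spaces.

9 3 2 1 5 4 8 6 10 7 0

(σ ∘ τ)(x) = σ(τ(x)). Computing each image: σ(τ(0)) = σ(8) = 9, σ(τ(1)) = σ(9) = 3, σ(τ(2)) = σ(3) = 2, σ(τ(3)) = σ(6) = 1, σ(τ(4)) = σ(5) = 5, σ(τ(5)) = σ(1) = 4, σ(τ(6)) = σ(2) = 8, σ(τ(7)) = σ(4) = 6, σ(τ(8)) = σ(7) = 10, σ(τ(9)) = σ(10) = 7, σ(τ(10)) = σ(0) = 0.
Hence σ ∘ τ = [9 3 2 1 5 4 8 6 10 7 0].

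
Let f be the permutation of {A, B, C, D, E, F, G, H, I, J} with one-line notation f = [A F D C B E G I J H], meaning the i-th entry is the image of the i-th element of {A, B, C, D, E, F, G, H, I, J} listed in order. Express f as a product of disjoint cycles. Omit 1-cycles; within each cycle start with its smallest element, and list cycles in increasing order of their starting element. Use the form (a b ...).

Start at B and follow images: B → F → E → B, giving the cycle (B F E).
Continuing from each remaining unvisited element yields (B F E)(C D)(H I J).

(B F E)(C D)(H I J)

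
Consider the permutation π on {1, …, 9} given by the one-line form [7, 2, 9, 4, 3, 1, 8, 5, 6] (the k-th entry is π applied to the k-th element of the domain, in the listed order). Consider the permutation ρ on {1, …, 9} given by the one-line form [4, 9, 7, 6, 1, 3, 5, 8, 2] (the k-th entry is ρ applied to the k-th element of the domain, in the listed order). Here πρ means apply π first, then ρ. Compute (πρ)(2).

9

(πρ)(2) = ρ(π(2)). π(2) = 2, then ρ(2) = 9. So (πρ)(2) = 9.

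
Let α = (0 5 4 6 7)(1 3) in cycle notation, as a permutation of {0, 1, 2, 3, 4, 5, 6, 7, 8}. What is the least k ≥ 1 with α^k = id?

10

The cycle type of α is (5, 2, 1, 1).
Since disjoint cycles commute, ord(α) = lcm(5, 2) = 10.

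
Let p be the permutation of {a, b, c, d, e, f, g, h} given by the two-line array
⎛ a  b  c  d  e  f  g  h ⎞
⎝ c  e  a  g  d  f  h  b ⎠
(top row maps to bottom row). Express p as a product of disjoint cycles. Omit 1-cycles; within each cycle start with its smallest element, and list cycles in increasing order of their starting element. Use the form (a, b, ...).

(a, c)(b, e, d, g, h)

Start at a and follow images: a → c → a, giving the cycle (a, c).
Repeating from the next unused element and collecting all non-trivial cycles gives (a, c)(b, e, d, g, h).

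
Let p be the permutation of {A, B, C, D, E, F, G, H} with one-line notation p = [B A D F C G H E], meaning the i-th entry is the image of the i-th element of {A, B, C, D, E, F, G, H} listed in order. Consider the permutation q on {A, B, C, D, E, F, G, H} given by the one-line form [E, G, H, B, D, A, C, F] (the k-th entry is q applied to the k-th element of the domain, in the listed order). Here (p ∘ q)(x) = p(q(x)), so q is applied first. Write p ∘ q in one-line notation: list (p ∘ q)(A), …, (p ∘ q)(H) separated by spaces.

C H E A F B D G

Chase each element through q then p: A → E → C; B → G → H; C → H → E; D → B → A; E → D → F; F → A → B; G → C → D; H → F → G.
Collecting the images, p ∘ q = [C H E A F B D G].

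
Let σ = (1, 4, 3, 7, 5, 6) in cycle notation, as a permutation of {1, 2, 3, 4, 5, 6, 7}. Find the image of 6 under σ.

1

6 appears in (1, 4, 3, 7, 5, 6); the next entry (wrapping around) is 1.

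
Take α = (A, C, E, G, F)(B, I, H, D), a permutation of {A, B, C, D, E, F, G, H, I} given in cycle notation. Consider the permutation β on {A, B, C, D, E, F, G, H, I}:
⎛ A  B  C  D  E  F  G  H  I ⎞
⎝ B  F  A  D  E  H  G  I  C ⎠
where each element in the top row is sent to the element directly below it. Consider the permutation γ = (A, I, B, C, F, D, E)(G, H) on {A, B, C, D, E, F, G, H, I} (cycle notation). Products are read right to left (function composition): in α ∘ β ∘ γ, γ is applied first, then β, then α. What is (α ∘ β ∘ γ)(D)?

Chase D: γ(D) = E; β(E) = E; α(E) = G. Hence (α ∘ β ∘ γ)(D) = G.

G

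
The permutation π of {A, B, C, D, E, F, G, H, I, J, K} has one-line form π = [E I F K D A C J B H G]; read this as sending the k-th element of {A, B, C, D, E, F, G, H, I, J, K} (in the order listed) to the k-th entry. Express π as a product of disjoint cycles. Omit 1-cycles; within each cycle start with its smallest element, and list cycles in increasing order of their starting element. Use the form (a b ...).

Iterating π from A gives A → E → D → K → G → C → F → A; that is the 7-cycle (A E D K G C F).
Repeating from the next unused element and collecting all non-trivial cycles gives (A E D K G C F)(B I)(H J).

(A E D K G C F)(B I)(H J)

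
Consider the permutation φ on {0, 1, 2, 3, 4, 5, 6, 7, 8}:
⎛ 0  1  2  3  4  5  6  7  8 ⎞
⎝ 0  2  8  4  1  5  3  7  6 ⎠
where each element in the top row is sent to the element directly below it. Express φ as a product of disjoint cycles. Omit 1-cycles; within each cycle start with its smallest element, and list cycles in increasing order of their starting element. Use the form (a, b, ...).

Start at 1 and follow images: 1 → 2 → 8 → 6 → 3 → 4 → 1, giving the cycle (1, 2, 8, 6, 3, 4).
Continuing from each remaining unvisited element yields (1, 2, 8, 6, 3, 4).

(1, 2, 8, 6, 3, 4)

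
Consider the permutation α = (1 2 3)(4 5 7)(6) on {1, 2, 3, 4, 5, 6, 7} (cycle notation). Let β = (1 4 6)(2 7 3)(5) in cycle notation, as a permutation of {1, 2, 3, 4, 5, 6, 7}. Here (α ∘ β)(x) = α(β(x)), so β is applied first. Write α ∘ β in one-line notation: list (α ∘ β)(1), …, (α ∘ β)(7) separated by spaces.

5 4 3 6 7 2 1

For each element, apply β then α: 1 → 4 → 5; 2 → 7 → 4; 3 → 2 → 3; 4 → 6 → 6; 5 → 5 → 7; 6 → 1 → 2; 7 → 3 → 1.
So α ∘ β in one-line form is 5 4 3 6 7 2 1.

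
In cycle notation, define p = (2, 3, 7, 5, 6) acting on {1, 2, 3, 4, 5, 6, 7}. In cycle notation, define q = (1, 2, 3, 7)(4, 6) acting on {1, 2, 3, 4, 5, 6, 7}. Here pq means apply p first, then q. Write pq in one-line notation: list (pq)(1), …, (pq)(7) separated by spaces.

For each element, apply p then q: 1 → 1 → 2; 2 → 3 → 7; 3 → 7 → 1; 4 → 4 → 6; 5 → 6 → 4; 6 → 2 → 3; 7 → 5 → 5.
So pq in one-line form is 2 7 1 6 4 3 5.

2 7 1 6 4 3 5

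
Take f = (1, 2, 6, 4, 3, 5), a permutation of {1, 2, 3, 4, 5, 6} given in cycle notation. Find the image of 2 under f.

In the cycle (1, 2, 6, 4, 3, 5), 2 is followed by 6, so f(2) = 6.

6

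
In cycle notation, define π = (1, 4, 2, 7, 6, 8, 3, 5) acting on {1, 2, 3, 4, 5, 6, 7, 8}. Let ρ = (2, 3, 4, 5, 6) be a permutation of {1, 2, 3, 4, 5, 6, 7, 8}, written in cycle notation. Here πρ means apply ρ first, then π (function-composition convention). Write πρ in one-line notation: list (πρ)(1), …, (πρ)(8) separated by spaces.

(πρ)(x) = π(ρ(x)). Computing each image: π(ρ(1)) = π(1) = 4, π(ρ(2)) = π(3) = 5, π(ρ(3)) = π(4) = 2, π(ρ(4)) = π(5) = 1, π(ρ(5)) = π(6) = 8, π(ρ(6)) = π(2) = 7, π(ρ(7)) = π(7) = 6, π(ρ(8)) = π(8) = 3.
Hence πρ = [4 5 2 1 8 7 6 3].

4 5 2 1 8 7 6 3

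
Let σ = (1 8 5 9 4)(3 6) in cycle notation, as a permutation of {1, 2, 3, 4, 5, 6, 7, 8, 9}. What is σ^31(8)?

5

8 lies in the 5-cycle (1 8 5 9 4).
Since the cycle has length 5, σ^31 acts on it the same as σ^1 (31 mod 5 = 1).
Stepping 1 place around the cycle: 8 → 5.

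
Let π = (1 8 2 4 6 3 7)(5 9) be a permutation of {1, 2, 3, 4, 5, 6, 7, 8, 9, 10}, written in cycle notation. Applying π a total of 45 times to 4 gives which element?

4 lies in the 7-cycle (1 8 2 4 6 3 7).
Since the cycle has length 7, π^45 acts on it the same as π^3 (45 mod 7 = 3).
Advancing 3 steps from 4: 4 → 6 → 3 → 7.

7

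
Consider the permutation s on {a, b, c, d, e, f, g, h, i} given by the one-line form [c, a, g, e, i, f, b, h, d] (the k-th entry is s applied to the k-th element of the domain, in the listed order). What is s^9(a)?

Tracing a → c → … returns to a after 4 steps, so a lies in a 4-cycle (a, c, g, b).
Since the cycle has length 4, s^9 acts on it the same as s^1 (9 mod 4 = 1).
Stepping 1 place around the cycle: a → c.

c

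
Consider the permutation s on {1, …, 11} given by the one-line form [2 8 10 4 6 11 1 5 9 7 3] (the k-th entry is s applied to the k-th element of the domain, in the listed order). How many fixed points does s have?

The fixed points (elements with s(x) = x) are {4, 9}, so there are 2.

2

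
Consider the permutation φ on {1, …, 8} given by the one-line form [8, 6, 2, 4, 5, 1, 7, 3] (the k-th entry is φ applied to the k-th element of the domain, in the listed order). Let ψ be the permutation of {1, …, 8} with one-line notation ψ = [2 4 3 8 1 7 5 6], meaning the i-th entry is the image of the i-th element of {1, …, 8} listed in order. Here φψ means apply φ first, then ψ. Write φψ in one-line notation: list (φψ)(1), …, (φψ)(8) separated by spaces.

6 7 4 8 1 2 5 3

(φψ)(x) = ψ(φ(x)). Computing each image: ψ(φ(1)) = ψ(8) = 6, ψ(φ(2)) = ψ(6) = 7, ψ(φ(3)) = ψ(2) = 4, ψ(φ(4)) = ψ(4) = 8, ψ(φ(5)) = ψ(5) = 1, ψ(φ(6)) = ψ(1) = 2, ψ(φ(7)) = ψ(7) = 5, ψ(φ(8)) = ψ(3) = 3.
Hence φψ = [6 7 4 8 1 2 5 3].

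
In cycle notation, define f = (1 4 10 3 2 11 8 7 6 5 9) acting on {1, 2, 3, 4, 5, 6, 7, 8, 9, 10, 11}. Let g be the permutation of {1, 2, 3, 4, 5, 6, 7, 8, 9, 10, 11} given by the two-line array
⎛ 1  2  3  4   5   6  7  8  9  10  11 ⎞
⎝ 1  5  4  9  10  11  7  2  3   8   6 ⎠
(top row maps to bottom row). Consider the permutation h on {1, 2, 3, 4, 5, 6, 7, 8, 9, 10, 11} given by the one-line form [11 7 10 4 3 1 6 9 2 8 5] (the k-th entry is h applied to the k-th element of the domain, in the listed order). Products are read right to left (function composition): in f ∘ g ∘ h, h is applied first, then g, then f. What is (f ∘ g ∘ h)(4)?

1

(f ∘ g ∘ h)(4) = f(g(h(4))). h(4) = 4, then g(4) = 9, then f(9) = 1, so the result is 1.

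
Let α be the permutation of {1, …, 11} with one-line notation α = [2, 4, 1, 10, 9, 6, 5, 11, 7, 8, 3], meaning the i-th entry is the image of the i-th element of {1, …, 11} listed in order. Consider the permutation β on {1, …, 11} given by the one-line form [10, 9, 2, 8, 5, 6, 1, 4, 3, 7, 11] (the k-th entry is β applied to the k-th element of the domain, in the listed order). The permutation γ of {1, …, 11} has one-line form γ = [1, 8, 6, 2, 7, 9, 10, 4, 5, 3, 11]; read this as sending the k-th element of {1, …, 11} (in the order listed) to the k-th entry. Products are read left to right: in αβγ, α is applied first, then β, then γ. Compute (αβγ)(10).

Apply the permutations in order: α(10) = 8, then β(8) = 4, then γ(4) = 2. So (αβγ)(10) = 2.

2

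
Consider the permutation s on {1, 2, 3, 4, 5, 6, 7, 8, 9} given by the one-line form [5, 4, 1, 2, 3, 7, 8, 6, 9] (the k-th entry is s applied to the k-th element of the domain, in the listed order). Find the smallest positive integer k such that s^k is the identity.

Writing s as disjoint cycles, the cycle lengths are 3, 3, 2, 1.
The order of s is the least common multiple of its cycle lengths: lcm(3, 3, 2) = 6.

6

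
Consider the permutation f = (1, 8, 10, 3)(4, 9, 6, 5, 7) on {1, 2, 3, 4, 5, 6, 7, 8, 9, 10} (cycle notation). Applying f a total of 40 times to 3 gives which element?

3

3 lies in the 4-cycle (1, 8, 10, 3).
On a 4-cycle, f^4 is the identity, so f^40 = f^0 there (40 ≡ 0 mod 4).
So f^40(3) = 3.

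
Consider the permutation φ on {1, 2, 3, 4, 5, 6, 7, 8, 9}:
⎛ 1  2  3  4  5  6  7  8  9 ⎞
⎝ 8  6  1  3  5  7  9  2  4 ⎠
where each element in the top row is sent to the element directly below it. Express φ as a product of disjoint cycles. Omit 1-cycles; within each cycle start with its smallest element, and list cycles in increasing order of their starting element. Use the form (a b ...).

Start at 1 and follow images: 1 → 8 → 2 → 6 → 7 → 9 → 4 → 3 → 1, giving the cycle (1 8 2 6 7 9 4 3).
Continuing from each remaining unvisited element yields (1 8 2 6 7 9 4 3).

(1 8 2 6 7 9 4 3)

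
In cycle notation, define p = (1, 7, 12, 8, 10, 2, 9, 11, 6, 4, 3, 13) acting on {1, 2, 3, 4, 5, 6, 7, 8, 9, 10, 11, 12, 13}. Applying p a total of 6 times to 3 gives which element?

10

3 lies in the 12-cycle (1, 7, 12, 8, 10, 2, 9, 11, 6, 4, 3, 13).
Advancing 6 steps from 3: 3 → 13 → 1 → 7 → 12 → 8 → 10.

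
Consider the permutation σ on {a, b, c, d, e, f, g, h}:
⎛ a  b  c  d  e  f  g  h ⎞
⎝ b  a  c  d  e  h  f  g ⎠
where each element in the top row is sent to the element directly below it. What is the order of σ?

The disjoint-cycle form of σ has cycle lengths 3, 2, 1, 1, 1.
The order is lcm(3, 2) = 6.

6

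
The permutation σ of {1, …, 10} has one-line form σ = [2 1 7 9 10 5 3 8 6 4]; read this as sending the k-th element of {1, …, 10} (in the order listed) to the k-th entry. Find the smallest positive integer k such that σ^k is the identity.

The disjoint-cycle form of σ has cycle lengths 5, 2, 2, 1.
Since disjoint cycles commute, ord(σ) = lcm(5, 2, 2) = 10.

10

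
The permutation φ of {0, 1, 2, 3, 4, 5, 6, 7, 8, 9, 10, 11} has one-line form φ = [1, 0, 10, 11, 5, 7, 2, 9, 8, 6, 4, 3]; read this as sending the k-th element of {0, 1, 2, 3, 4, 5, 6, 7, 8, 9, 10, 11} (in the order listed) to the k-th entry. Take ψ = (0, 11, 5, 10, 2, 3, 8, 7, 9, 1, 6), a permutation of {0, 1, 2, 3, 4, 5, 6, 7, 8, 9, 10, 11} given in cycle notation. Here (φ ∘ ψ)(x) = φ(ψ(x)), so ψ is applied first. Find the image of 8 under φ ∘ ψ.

9

First apply ψ: ψ(8) = 7, then φ(7) = 9. Thus (φ ∘ ψ)(8) = 9.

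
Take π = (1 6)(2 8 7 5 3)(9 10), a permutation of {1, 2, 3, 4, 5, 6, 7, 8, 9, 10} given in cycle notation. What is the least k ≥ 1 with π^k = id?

The disjoint cycles have lengths 5, 2, 2, 1.
Since disjoint cycles commute, ord(π) = lcm(5, 2, 2) = 10.

10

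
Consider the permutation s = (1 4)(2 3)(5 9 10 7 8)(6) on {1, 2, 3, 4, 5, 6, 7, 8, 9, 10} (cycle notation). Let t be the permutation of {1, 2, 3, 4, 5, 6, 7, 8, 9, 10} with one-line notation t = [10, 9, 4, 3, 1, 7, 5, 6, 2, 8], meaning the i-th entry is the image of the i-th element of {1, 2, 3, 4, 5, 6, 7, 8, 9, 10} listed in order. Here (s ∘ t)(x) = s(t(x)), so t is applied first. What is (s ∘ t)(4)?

2

First apply t: t(4) = 3, then s(3) = 2. Thus (s ∘ t)(4) = 2.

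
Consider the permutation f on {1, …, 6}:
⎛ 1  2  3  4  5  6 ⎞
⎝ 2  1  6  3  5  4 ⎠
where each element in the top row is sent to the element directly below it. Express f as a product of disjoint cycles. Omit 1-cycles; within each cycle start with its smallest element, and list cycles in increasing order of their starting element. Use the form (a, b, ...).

Start at 1 and follow images: 1 → 2 → 1, giving the cycle (1, 2).
Continuing from each remaining unvisited element yields (1, 2)(3, 6, 4).

(1, 2)(3, 6, 4)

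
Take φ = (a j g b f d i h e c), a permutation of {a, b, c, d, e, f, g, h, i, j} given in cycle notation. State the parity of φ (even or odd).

odd

The cycle lengths are 10.
A cycle of length ℓ contributes ℓ−1 transpositions, so φ is a product of 9 transpositions — odd.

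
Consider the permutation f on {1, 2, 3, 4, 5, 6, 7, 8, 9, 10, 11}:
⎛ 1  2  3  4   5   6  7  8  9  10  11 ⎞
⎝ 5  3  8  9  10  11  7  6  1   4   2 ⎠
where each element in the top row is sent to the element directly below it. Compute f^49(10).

Tracing 10 → 4 → … returns to 10 after 5 steps, so 10 lies in a 5-cycle (1, 5, 10, 4, 9).
On a 5-cycle, f^5 is the identity, so f^49 = f^4 there (49 ≡ 4 mod 5).
Stepping 4 places around the cycle: 10 → 4 → 9 → 1 → 5.

5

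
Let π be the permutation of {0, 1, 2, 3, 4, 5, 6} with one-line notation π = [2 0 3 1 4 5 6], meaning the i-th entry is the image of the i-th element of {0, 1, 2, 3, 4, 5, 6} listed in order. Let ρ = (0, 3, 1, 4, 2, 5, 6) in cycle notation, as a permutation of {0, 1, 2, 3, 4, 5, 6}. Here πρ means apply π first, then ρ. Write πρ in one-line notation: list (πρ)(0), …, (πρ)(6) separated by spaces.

5 3 1 4 2 6 0

For each element, apply π then ρ: 0 → 2 → 5; 1 → 0 → 3; 2 → 3 → 1; 3 → 1 → 4; 4 → 4 → 2; 5 → 5 → 6; 6 → 6 → 0.
Collecting the images, πρ = [5 3 1 4 2 6 0].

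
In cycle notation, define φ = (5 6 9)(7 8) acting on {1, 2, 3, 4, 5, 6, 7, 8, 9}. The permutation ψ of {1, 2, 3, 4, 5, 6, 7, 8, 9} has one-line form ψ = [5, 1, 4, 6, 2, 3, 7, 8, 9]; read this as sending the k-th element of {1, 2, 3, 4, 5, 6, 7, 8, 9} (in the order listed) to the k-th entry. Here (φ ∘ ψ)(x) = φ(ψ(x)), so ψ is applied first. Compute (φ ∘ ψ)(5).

2

ψ(5) = 2, then φ(2) = 2; composing gives (φ ∘ ψ)(5) = 2.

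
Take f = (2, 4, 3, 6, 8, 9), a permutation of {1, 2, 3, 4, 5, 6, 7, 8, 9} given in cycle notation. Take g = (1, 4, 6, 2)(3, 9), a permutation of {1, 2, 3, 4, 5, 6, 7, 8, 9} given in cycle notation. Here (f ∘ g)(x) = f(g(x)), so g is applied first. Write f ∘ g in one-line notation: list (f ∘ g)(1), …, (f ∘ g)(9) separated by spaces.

3 1 2 8 5 4 7 9 6

For each element, apply g then f: 1 → 4 → 3; 2 → 1 → 1; 3 → 9 → 2; 4 → 6 → 8; 5 → 5 → 5; 6 → 2 → 4; 7 → 7 → 7; 8 → 8 → 9; 9 → 3 → 6.
Collecting the images, f ∘ g = [3 1 2 8 5 4 7 9 6].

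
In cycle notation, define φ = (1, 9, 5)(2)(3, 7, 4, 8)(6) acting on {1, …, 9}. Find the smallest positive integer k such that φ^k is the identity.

The cycle type of φ is (4, 3, 1, 1).
The order is lcm(4, 3) = 12.

12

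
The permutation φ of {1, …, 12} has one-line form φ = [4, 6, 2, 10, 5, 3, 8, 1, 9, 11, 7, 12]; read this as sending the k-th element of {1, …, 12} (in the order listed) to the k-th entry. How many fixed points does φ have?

3

The fixed points (elements with φ(x) = x) are {5, 9, 12}, so there are 3.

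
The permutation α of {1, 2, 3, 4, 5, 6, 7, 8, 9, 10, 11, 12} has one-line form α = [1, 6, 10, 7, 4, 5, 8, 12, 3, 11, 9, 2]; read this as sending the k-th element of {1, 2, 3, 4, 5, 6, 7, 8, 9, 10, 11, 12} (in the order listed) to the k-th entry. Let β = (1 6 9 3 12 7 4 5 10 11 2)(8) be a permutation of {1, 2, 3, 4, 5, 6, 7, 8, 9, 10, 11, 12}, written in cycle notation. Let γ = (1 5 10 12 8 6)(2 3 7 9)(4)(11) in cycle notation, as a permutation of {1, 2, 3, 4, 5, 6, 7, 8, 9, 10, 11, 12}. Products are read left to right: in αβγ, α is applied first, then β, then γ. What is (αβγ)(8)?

Chase 8: α(8) = 12; β(12) = 7; γ(7) = 9. Hence (αβγ)(8) = 9.

9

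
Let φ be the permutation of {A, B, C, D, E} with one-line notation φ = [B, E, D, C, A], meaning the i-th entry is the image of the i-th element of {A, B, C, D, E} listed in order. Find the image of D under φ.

C

D is element number 4 of the domain, and entry number 4 of the one-line form is C, so φ(D) = C.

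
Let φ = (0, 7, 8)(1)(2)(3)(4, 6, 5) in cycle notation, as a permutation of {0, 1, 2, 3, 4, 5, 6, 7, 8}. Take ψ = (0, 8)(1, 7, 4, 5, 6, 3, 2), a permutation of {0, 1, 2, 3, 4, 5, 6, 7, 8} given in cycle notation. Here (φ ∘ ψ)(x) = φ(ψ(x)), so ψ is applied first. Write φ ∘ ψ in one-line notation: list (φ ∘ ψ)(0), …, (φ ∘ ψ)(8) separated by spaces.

Chase each element through ψ then φ: 0 → 8 → 0; 1 → 7 → 8; 2 → 1 → 1; 3 → 2 → 2; 4 → 5 → 4; 5 → 6 → 5; 6 → 3 → 3; 7 → 4 → 6; 8 → 0 → 7.
Collecting the images, φ ∘ ψ = [0 8 1 2 4 5 3 6 7].

0 8 1 2 4 5 3 6 7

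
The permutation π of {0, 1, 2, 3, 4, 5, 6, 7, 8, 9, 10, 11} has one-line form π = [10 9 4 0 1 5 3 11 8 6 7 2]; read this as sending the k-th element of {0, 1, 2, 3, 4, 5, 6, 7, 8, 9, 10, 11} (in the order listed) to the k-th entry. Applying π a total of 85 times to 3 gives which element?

Tracing 3 → 0 → … returns to 3 after 10 steps, so 3 lies in a 10-cycle (0 10 7 11 2 4 1 9 6 3).
Since the cycle has length 10, π^85 acts on it the same as π^5 (85 mod 10 = 5).
Stepping 5 places around the cycle: 3 → 0 → 10 → 7 → 11 → 2.

2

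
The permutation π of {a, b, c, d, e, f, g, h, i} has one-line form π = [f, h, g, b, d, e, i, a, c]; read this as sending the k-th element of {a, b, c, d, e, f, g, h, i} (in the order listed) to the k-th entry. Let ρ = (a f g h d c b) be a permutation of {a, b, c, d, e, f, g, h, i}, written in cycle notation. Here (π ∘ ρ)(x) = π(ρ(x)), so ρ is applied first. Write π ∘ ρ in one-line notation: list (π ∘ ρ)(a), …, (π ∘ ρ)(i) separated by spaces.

e f h g d i a b c

(π ∘ ρ)(x) = π(ρ(x)). Computing each image: π(ρ(a)) = π(f) = e, π(ρ(b)) = π(a) = f, π(ρ(c)) = π(b) = h, π(ρ(d)) = π(c) = g, π(ρ(e)) = π(e) = d, π(ρ(f)) = π(g) = i, π(ρ(g)) = π(h) = a, π(ρ(h)) = π(d) = b, π(ρ(i)) = π(i) = c.
Hence π ∘ ρ = [e f h g d i a b c].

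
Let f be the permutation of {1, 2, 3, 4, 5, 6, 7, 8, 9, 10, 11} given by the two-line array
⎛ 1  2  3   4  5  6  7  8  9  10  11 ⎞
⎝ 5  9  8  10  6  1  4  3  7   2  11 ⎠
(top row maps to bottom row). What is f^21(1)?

1

Tracing 1 → 5 → … returns to 1 after 3 steps, so 1 lies in a 3-cycle (1 5 6).
On a 3-cycle, f^3 is the identity, so f^21 = f^0 there (21 ≡ 0 mod 3).
So f^21(1) = 1.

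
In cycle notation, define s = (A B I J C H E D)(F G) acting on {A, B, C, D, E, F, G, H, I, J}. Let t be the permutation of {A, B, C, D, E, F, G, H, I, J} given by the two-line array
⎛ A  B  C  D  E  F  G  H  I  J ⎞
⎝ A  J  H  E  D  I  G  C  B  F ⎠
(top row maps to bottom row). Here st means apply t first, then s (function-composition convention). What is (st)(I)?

I

First apply t: t(I) = B, then s(B) = I. Thus (st)(I) = I.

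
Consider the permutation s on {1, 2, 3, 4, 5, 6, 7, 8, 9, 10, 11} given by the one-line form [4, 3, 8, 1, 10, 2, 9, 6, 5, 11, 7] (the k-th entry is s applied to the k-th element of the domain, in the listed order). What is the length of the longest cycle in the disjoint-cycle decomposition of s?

5

Decomposing into disjoint cycles gives (1 4)(2 3 8 6)(5 10 11 7 9); the longest has length 5.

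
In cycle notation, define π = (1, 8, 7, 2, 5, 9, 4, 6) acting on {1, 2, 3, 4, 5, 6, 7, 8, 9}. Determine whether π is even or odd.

odd

The cycle lengths are 8, 1.
A cycle of length ℓ contributes ℓ−1 transpositions, so π is a product of 7 transpositions — odd.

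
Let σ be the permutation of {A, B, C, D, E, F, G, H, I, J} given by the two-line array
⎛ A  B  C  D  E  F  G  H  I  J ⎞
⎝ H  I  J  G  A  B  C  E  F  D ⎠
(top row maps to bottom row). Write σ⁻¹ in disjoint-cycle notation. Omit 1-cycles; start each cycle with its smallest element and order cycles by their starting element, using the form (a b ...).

(A E H)(B F I)(C G D J)

The cycle decomposition of σ is (A H E)(B I F)(C J D G).
The inverse reverses every cycle; in canonical form, σ⁻¹ = (A E H)(B F I)(C G D J).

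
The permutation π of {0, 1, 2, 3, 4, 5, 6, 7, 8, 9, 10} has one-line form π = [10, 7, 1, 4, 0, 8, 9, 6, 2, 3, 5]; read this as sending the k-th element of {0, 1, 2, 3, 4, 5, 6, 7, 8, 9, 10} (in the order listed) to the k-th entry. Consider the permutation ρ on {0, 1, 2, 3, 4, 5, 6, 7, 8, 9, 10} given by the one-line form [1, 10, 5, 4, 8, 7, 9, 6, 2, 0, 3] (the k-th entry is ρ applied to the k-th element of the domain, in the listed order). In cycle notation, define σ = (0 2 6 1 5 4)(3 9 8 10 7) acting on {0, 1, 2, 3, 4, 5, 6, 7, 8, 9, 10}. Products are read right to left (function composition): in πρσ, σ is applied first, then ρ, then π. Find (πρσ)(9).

1

Chase 9: σ(9) = 8; ρ(8) = 2; π(2) = 1. Hence (πρσ)(9) = 1.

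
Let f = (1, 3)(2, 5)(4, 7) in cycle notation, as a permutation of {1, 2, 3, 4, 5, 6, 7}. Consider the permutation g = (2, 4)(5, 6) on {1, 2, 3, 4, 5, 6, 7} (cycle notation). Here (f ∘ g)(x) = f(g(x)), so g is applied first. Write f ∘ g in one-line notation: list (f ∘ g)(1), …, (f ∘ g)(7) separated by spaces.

Chase each element through g then f: 1 → 1 → 3; 2 → 4 → 7; 3 → 3 → 1; 4 → 2 → 5; 5 → 6 → 6; 6 → 5 → 2; 7 → 7 → 4.
Collecting the images, f ∘ g = [3 7 1 5 6 2 4].

3 7 1 5 6 2 4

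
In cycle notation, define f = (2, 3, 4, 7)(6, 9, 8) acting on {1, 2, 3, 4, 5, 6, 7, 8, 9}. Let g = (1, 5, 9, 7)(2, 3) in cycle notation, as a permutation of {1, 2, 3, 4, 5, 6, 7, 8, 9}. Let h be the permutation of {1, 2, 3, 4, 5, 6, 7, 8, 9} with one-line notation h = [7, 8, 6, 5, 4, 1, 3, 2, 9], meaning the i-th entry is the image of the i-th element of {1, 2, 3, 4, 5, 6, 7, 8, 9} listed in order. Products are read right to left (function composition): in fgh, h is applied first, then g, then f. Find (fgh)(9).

2

Chase 9: h(9) = 9; g(9) = 7; f(7) = 2. Hence (fgh)(9) = 2.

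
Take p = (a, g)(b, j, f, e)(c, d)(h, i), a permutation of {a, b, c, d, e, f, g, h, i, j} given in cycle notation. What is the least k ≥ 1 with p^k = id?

The disjoint cycles have lengths 4, 2, 2, 2.
Since disjoint cycles commute, ord(p) = lcm(4, 2, 2, 2) = 4.

4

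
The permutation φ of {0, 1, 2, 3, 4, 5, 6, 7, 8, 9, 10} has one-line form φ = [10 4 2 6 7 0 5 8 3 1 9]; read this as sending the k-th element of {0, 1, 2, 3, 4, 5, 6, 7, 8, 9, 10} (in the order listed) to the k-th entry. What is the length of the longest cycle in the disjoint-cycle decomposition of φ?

10

Decomposing into disjoint cycles gives (0, 10, 9, 1, 4, 7, 8, 3, 6, 5); the longest has length 10.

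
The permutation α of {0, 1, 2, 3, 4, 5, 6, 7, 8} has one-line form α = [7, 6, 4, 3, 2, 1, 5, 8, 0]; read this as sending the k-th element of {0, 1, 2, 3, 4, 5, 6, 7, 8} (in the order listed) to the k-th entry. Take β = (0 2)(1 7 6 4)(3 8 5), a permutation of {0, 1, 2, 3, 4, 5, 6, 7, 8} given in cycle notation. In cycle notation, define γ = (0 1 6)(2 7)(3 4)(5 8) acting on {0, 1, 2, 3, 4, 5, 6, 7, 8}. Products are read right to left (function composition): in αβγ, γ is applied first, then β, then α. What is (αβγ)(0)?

8

Chase 0: γ(0) = 1; β(1) = 7; α(7) = 8. Hence (αβγ)(0) = 8.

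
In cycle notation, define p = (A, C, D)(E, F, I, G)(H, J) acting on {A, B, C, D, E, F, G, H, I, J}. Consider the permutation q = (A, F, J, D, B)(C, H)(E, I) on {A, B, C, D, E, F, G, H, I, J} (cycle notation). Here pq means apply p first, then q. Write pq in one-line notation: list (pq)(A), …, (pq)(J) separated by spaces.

(pq)(x) = q(p(x)). Computing each image: q(p(A)) = q(C) = H, q(p(B)) = q(B) = A, q(p(C)) = q(D) = B, q(p(D)) = q(A) = F, q(p(E)) = q(F) = J, q(p(F)) = q(I) = E, q(p(G)) = q(E) = I, q(p(H)) = q(J) = D, q(p(I)) = q(G) = G, q(p(J)) = q(H) = C.
Hence pq = [H A B F J E I D G C].

H A B F J E I D G C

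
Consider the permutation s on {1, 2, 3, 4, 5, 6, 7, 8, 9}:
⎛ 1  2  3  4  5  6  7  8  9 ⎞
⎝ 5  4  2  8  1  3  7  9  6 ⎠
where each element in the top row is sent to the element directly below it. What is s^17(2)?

3

Tracing 2 → 4 → … returns to 2 after 6 steps, so 2 lies in a 6-cycle (2 4 8 9 6 3).
On a 6-cycle, s^6 is the identity, so s^17 = s^5 there (17 ≡ 5 mod 6).
Advancing 5 steps from 2: 2 → 4 → 8 → 9 → 6 → 3.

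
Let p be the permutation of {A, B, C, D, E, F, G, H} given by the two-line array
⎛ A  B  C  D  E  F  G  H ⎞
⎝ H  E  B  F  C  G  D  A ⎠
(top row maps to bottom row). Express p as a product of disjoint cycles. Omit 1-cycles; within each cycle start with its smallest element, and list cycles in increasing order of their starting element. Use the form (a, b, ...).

(A, H)(B, E, C)(D, F, G)

From A: A → H → A, closing the cycle (A, H).
Continuing from each remaining unvisited element yields (A, H)(B, E, C)(D, F, G).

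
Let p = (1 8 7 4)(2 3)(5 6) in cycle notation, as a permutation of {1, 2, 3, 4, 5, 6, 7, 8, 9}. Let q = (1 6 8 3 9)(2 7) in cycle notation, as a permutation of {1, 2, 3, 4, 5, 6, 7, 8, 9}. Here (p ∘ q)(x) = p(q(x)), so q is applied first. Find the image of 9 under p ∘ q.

q(9) = 1, then p(1) = 8; composing gives (p ∘ q)(9) = 8.

8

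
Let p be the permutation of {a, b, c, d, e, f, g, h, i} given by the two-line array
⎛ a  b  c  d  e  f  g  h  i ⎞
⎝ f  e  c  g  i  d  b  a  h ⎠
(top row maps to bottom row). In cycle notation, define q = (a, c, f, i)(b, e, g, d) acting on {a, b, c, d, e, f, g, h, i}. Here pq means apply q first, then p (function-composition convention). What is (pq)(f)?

(pq)(f) = p(q(f)). q(f) = i, then p(i) = h. So (pq)(f) = h.

h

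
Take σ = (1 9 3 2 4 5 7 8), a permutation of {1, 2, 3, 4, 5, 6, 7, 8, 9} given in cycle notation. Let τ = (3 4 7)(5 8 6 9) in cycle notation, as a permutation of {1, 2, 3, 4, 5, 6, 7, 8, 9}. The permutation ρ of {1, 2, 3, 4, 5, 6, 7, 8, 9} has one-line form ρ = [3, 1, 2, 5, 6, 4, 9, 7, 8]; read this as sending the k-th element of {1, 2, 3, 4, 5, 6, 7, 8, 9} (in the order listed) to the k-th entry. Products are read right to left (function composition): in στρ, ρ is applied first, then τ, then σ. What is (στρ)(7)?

7

(στρ)(7) = σ(τ(ρ(7))). ρ(7) = 9, then τ(9) = 5, then σ(5) = 7, so the result is 7.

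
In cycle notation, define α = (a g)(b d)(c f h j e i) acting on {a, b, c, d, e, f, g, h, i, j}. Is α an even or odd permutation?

The cycle lengths are 6, 2, 2.
A cycle is odd iff its length is even; α has 3 even-length cycles, so sgn(α) = (−1)^3 and α is odd.

odd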